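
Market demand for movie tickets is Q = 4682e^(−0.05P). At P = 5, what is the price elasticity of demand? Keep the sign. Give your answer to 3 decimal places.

-0.250

At P = 5, Q = 3646.345.
dQ/dP = −0.05·4682e^(−0.05P) = −0.05Q = -182.317.
ε = (dQ/dP)(P/Q) = (-182.317)(5/3646.345).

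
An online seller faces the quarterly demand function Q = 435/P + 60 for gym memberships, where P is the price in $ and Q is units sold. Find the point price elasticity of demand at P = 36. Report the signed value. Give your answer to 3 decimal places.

At P = 36, Q = 72.083.
dQ/dP = −435/P² = -0.336.
ε = (dQ/dP)(P/Q) = (-0.336)(36/72.083).

-0.168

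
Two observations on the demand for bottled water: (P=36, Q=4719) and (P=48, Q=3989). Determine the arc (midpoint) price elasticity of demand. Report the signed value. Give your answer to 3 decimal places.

-0.587

ΔQ = 3989 − 4719 = -730; ΔP = 48 − 36 = 12.
Midpoints: P̄ = 42.00, Q̄ = 4354.0.
ε = (ΔQ/ΔP)(P̄/Q̄) = (-730/12)(42.00/4354.0).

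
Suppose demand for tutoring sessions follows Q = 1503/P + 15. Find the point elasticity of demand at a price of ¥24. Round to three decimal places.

-0.807

At P = 24, Q = 77.625.
dQ/dP = −1503/P² = -2.609.
ε = (dQ/dP)(P/Q) = (-2.609)(24/77.625).
|ε| < 1, so demand is inelastic at this price.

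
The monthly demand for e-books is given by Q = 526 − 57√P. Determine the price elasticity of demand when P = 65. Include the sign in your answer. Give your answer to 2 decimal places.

At P = 65, Q = 66.451.
dQ/dP = −57/(2√P) = -3.535.
ε = (dQ/dP)(P/Q) = (-3.535)(65/66.451).
|ε| > 1, so demand is elastic at this price.

-3.46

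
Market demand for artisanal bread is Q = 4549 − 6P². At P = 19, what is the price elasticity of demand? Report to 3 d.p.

At P = 19, Q = 2383.
dQ/dP = −12P = -228.
ε = (dQ/dP)(P/Q) = (-228)(19/2383).

-1.818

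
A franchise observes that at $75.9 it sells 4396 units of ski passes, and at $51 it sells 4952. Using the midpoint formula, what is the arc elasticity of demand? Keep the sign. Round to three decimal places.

ΔQ = 4952 − 4396 = 556; ΔP = 51 − 75.9 = -24.9.
Midpoints: P̄ = 63.45, Q̄ = 4674.0.
ε = (ΔQ/ΔP)(P̄/Q̄) = (556/-24.9)(63.45/4674.0).

-0.303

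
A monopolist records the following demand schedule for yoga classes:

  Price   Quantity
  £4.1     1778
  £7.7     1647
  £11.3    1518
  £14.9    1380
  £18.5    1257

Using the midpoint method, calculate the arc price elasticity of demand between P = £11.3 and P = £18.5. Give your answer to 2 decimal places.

-0.39

At P = 11.3, Q = 1518; at P = 18.5, Q = 1257.
ΔQ = -261, ΔP = 7.2. Midpoints: P̄ = 14.90, Q̄ = 1387.5.
ε = (ΔQ/ΔP)(P̄/Q̄) = (-261/7.2)(14.90/1387.5).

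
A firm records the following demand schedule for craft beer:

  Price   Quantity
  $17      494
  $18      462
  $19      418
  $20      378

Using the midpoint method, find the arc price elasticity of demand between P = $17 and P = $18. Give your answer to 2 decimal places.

-1.17

At P = 17, Q = 494; at P = 18, Q = 462.
ΔQ = -32, ΔP = 1. Midpoints: P̄ = 17.50, Q̄ = 478.0.
ε = (ΔQ/ΔP)(P̄/Q̄) = (-32/1)(17.50/478.0).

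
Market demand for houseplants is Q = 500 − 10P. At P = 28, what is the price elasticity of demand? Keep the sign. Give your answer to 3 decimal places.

-1.273

At P = 28, Q = 220.
dQ/dP = −10.
ε = (dQ/dP)(P/Q) = (-10)(28/220).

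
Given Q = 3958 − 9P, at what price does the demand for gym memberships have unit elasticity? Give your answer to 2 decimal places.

For linear demand Q = a − bP, ε = −bP/(a − bP). |ε| = 1 when bP = a − bP, i.e. P = a/(2b).
P = 3958/(2·9) = 3958/18 = 219.8889.

219.89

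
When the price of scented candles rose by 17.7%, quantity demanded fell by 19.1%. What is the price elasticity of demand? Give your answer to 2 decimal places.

-1.08

ε = %ΔQ / %ΔP = (-19.1)/(17.7) = -1.079.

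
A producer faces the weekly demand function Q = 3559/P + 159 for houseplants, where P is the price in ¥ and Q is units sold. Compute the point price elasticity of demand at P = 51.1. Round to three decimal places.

-0.305

At P = 51.1, Q = 228.648.
dQ/dP = −3559/P² = -1.363.
ε = (dQ/dP)(P/Q) = (-1.363)(51.1/228.648).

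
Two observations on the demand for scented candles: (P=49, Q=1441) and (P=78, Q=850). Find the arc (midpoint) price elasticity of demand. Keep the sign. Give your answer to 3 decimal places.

-1.130

ΔQ = 850 − 1441 = -591; ΔP = 78 − 49 = 29.
Midpoints: P̄ = 63.50, Q̄ = 1145.5.
ε = (ΔQ/ΔP)(P̄/Q̄) = (-591/29)(63.50/1145.5).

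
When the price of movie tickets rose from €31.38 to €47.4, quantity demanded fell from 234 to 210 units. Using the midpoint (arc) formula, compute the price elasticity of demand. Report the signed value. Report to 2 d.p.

ΔQ = 210 − 234 = -24; ΔP = 47.4 − 31.38 = 16.02.
Midpoints: P̄ = 39.39, Q̄ = 222.0.
ε = (ΔQ/ΔP)(P̄/Q̄) = (-24/16.02)(39.39/222.0).

-0.27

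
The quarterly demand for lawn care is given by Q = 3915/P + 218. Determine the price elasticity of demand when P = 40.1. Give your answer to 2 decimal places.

-0.31

At P = 40.1, Q = 315.631.
dQ/dP = −3915/P² = -2.435.
ε = (dQ/dP)(P/Q) = (-2.435)(40.1/315.631).
|ε| < 1, so demand is inelastic at this price.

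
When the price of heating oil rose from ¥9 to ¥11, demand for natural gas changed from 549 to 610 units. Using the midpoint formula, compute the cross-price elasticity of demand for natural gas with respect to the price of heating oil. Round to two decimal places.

0.53

ΔQ_x = 610 − 549 = 61; ΔP_y = 11 − 9 = 2.
Midpoints: P̄_y = 10.00, Q̄_x = 579.5.
ε_xy = (ΔQ_x/ΔP_y)(P̄_y/Q̄_x) = (61/2)(10.00/579.5).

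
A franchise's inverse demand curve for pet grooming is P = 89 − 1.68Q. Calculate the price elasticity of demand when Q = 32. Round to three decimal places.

At Q = 32, P = 89 − 1.68(32) = 35.24.
dP/dQ = −1.68, so dQ/dP = 1/(−1.68) = -0.595.
ε = (dQ/dP)(P/Q) = (-0.595)(35.24/32).

-0.656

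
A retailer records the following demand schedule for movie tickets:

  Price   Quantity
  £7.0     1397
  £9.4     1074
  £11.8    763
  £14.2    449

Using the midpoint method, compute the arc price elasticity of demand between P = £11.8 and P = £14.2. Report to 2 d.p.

At P = 11.8, Q = 763; at P = 14.2, Q = 449.
ΔQ = -314, ΔP = 2.4. Midpoints: P̄ = 13.00, Q̄ = 606.0.
ε = (ΔQ/ΔP)(P̄/Q̄) = (-314/2.4)(13.00/606.0).

-2.81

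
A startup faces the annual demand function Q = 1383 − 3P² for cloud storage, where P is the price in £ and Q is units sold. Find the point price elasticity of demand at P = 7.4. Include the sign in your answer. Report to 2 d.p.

-0.27

At P = 7.4, Q = 1218.720.
dQ/dP = −6P = -44.400.
ε = (dQ/dP)(P/Q) = (-44.400)(7.4/1218.720).
|ε| < 1, so demand is inelastic at this price.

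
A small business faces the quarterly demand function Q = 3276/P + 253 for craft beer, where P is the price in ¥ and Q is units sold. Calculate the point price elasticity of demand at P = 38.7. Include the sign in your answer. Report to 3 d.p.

At P = 38.7, Q = 337.651.
dQ/dP = −3276/P² = -2.187.
ε = (dQ/dP)(P/Q) = (-2.187)(38.7/337.651).

-0.251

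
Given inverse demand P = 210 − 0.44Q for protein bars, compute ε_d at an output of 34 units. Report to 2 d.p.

-13.04

At Q = 34, P = 210 − 0.44(34) = 195.04.
dP/dQ = −0.44, so dQ/dP = 1/(−0.44) = -2.273.
ε = (dQ/dP)(P/Q) = (-2.273)(195.04/34).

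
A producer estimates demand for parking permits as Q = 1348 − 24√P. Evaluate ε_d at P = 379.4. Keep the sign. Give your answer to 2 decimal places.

-0.27

At P = 379.4, Q = 880.523.
dQ/dP = −24/(2√P) = -0.616.
ε = (dQ/dP)(P/Q) = (-0.616)(379.4/880.523).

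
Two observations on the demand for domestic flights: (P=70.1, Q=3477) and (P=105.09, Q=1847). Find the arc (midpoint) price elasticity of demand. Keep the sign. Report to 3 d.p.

-1.533

ΔQ = 1847 − 3477 = -1630; ΔP = 105.09 − 70.1 = 34.99.
Midpoints: P̄ = 87.59, Q̄ = 2662.0.
ε = (ΔQ/ΔP)(P̄/Q̄) = (-1630/34.99)(87.59/2662.0).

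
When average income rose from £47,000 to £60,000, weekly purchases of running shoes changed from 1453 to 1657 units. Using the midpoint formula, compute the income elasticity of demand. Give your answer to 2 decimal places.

ΔQ = 204, ΔI = 13000. Midpoints: Ī = 53,500, Q̄ = 1555.0.
ε_I = (ΔQ/ΔI)(Ī/Q̄) = (204/13000)(53500/1555.0).

0.54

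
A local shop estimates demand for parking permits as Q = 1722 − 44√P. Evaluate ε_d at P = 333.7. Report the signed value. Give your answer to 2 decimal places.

-0.44

At P = 333.7, Q = 918.232.
dQ/dP = −44/(2√P) = -1.204.
ε = (dQ/dP)(P/Q) = (-1.204)(333.7/918.232).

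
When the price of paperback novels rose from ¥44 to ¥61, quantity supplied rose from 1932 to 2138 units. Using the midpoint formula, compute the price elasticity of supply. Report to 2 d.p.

ΔQ = 2138 − 1932 = 206; ΔP = 61 − 44 = 17.
Midpoints: P̄ = 52.50, Q̄ = 2035.0.
ε_s = (ΔQ/ΔP)(P̄/Q̄) = (206/17)(52.50/2035.0).

0.31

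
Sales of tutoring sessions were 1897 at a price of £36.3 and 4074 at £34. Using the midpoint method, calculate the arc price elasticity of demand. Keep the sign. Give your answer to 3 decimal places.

ΔQ = 4074 − 1897 = 2177; ΔP = 34 − 36.3 = -2.3.
Midpoints: P̄ = 35.15, Q̄ = 2985.5.
ε = (ΔQ/ΔP)(P̄/Q̄) = (2177/-2.3)(35.15/2985.5).

-11.144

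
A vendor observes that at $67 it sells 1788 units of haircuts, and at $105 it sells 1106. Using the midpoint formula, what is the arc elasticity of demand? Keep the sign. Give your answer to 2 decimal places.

ΔQ = 1106 − 1788 = -682; ΔP = 105 − 67 = 38.
Midpoints: P̄ = 86.00, Q̄ = 1447.0.
ε = (ΔQ/ΔP)(P̄/Q̄) = (-682/38)(86.00/1447.0).

-1.07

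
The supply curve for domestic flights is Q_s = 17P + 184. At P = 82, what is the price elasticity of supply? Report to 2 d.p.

0.88

At P = 82, Q_s = 1578.
dQ_s/dP = 17.
ε_s = (dQ_s/dP)(P/Q_s) = (17)(82/1578).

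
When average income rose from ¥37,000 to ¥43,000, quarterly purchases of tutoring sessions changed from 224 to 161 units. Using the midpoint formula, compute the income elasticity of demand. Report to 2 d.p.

ΔQ = -63, ΔI = 6000. Midpoints: Ī = 40,000, Q̄ = 192.5.
ε_I = (ΔQ/ΔI)(Ī/Q̄) = (-63/6000)(40000/192.5).

-2.18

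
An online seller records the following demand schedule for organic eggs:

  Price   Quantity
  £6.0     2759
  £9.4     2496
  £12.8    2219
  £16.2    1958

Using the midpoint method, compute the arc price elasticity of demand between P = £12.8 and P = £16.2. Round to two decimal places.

At P = 12.8, Q = 2219; at P = 16.2, Q = 1958.
ΔQ = -261, ΔP = 3.4. Midpoints: P̄ = 14.50, Q̄ = 2088.5.
ε = (ΔQ/ΔP)(P̄/Q̄) = (-261/3.4)(14.50/2088.5).

-0.53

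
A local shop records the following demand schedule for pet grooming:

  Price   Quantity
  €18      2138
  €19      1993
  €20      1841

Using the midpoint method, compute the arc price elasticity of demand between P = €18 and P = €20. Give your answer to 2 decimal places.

At P = 18, Q = 2138; at P = 20, Q = 1841.
ΔQ = -297, ΔP = 2. Midpoints: P̄ = 19.00, Q̄ = 1989.5.
ε = (ΔQ/ΔP)(P̄/Q̄) = (-297/2)(19.00/1989.5).

-1.42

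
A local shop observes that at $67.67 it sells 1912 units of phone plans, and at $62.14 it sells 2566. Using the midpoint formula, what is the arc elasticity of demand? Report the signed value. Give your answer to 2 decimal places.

-3.43

ΔQ = 2566 − 1912 = 654; ΔP = 62.14 − 67.67 = -5.53.
Midpoints: P̄ = 64.91, Q̄ = 2239.0.
ε = (ΔQ/ΔP)(P̄/Q̄) = (654/-5.53)(64.91/2239.0).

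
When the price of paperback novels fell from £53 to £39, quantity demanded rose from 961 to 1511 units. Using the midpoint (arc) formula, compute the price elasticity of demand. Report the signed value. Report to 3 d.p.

ΔQ = 1511 − 961 = 550; ΔP = 39 − 53 = -14.
Midpoints: P̄ = 46.00, Q̄ = 1236.0.
ε = (ΔQ/ΔP)(P̄/Q̄) = (550/-14)(46.00/1236.0).

-1.462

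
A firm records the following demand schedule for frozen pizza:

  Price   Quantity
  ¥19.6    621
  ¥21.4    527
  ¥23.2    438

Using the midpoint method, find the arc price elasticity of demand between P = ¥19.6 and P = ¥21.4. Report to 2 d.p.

At P = 19.6, Q = 621; at P = 21.4, Q = 527.
ΔQ = -94, ΔP = 1.8. Midpoints: P̄ = 20.50, Q̄ = 574.0.
ε = (ΔQ/ΔP)(P̄/Q̄) = (-94/1.8)(20.50/574.0).

-1.87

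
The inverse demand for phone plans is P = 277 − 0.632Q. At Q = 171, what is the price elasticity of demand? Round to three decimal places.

At Q = 171, P = 277 − 0.632(171) = 168.93.
dP/dQ = −0.632, so dQ/dP = 1/(−0.632) = -1.582.
ε = (dQ/dP)(P/Q) = (-1.582)(168.93/171).

-1.563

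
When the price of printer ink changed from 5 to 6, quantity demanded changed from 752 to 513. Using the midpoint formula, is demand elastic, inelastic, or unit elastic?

Arc ε ≈ -2.078.
|ε| = 2.08 > 1.

elastic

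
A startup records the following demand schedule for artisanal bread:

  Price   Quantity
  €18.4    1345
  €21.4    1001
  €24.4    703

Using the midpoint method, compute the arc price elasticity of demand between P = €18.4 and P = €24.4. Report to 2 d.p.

-2.24

At P = 18.4, Q = 1345; at P = 24.4, Q = 703.
ΔQ = -642, ΔP = 6.0. Midpoints: P̄ = 21.40, Q̄ = 1024.0.
ε = (ΔQ/ΔP)(P̄/Q̄) = (-642/6.0)(21.40/1024.0).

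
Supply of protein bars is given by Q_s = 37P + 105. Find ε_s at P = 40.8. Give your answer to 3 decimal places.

At P = 40.8, Q_s = 1614.60.
dQ_s/dP = 37.
ε_s = (dQ_s/dP)(P/Q_s) = (37)(40.8/1614.60).

0.935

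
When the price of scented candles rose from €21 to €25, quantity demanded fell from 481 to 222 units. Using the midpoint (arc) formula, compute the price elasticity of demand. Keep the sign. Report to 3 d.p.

ΔQ = 222 − 481 = -259; ΔP = 25 − 21 = 4.
Midpoints: P̄ = 23.00, Q̄ = 351.5.
ε = (ΔQ/ΔP)(P̄/Q̄) = (-259/4)(23.00/351.5).

-4.237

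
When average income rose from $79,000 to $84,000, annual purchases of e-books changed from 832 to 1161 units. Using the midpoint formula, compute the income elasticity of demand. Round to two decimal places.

5.38

ΔQ = 329, ΔI = 5000. Midpoints: Ī = 81,500, Q̄ = 996.5.
ε_I = (ΔQ/ΔI)(Ī/Q̄) = (329/5000)(81500/996.5).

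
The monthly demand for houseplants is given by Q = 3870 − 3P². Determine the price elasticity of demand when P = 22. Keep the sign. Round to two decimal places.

At P = 22, Q = 2418.
dQ/dP = −6P = -132.
ε = (dQ/dP)(P/Q) = (-132)(22/2418).
|ε| > 1, so demand is elastic at this price.

-1.20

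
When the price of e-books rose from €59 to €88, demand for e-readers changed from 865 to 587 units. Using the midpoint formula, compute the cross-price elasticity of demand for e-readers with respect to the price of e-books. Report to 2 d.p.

ΔQ_x = 587 − 865 = -278; ΔP_y = 88 − 59 = 29.
Midpoints: P̄_y = 73.50, Q̄_x = 726.0.
ε_xy = (ΔQ_x/ΔP_y)(P̄_y/Q̄_x) = (-278/29)(73.50/726.0).

-0.97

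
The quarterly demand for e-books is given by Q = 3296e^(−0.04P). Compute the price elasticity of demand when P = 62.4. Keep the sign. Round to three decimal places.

At P = 62.4, Q = 271.637.
dQ/dP = −0.04·3296e^(−0.04P) = −0.04Q = -10.865.
ε = (dQ/dP)(P/Q) = (-10.865)(62.4/271.637).

-2.496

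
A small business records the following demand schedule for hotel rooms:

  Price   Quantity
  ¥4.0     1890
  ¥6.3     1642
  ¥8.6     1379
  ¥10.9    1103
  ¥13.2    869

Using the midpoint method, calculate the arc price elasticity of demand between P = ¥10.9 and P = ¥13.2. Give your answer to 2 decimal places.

-1.24

At P = 10.9, Q = 1103; at P = 13.2, Q = 869.
ΔQ = -234, ΔP = 2.3. Midpoints: P̄ = 12.05, Q̄ = 986.0.
ε = (ΔQ/ΔP)(P̄/Q̄) = (-234/2.3)(12.05/986.0).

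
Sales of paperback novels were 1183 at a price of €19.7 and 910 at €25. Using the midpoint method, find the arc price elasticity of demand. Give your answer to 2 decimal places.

ΔQ = 910 − 1183 = -273; ΔP = 25 − 19.7 = 5.3.
Midpoints: P̄ = 22.35, Q̄ = 1046.5.
ε = (ΔQ/ΔP)(P̄/Q̄) = (-273/5.3)(22.35/1046.5).

-1.10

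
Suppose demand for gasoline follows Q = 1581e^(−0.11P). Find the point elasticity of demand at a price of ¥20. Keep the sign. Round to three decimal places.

At P = 20, Q = 175.180.
dQ/dP = −0.11·1581e^(−0.11P) = −0.11Q = -19.270.
ε = (dQ/dP)(P/Q) = (-19.270)(20/175.180).

-2.200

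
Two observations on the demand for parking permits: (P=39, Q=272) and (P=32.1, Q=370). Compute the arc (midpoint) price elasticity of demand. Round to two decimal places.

-1.57

ΔQ = 370 − 272 = 98; ΔP = 32.1 − 39 = -6.9.
Midpoints: P̄ = 35.55, Q̄ = 321.0.
ε = (ΔQ/ΔP)(P̄/Q̄) = (98/-6.9)(35.55/321.0).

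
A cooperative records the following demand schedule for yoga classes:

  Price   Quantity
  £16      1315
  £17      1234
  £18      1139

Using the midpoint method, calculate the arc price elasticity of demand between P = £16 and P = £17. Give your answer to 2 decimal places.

At P = 16, Q = 1315; at P = 17, Q = 1234.
ΔQ = -81, ΔP = 1. Midpoints: P̄ = 16.50, Q̄ = 1274.5.
ε = (ΔQ/ΔP)(P̄/Q̄) = (-81/1)(16.50/1274.5).

-1.05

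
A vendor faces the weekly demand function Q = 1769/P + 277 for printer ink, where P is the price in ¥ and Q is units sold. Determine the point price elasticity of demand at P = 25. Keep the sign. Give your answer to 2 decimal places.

-0.20

At P = 25, Q = 347.760.
dQ/dP = −1769/P² = -2.830.
ε = (dQ/dP)(P/Q) = (-2.830)(25/347.760).
|ε| < 1, so demand is inelastic at this price.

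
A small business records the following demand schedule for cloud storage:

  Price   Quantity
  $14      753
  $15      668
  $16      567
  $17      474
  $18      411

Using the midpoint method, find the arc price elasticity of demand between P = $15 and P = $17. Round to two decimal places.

-2.72

At P = 15, Q = 668; at P = 17, Q = 474.
ΔQ = -194, ΔP = 2. Midpoints: P̄ = 16.00, Q̄ = 571.0.
ε = (ΔQ/ΔP)(P̄/Q̄) = (-194/2)(16.00/571.0).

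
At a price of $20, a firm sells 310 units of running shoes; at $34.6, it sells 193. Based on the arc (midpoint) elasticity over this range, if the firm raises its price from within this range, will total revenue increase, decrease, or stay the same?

increase

Arc ε = (-117/14.6)(27.30/251.5) ≈ -0.870.
|ε| = 0.87 < 1, so demand is inelastic. A price rise therefore raises total revenue.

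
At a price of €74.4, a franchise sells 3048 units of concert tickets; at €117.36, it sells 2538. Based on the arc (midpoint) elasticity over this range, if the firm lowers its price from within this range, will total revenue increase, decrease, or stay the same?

Arc ε = (-510/42.96)(95.88/2793.0) ≈ -0.408.
|ε| = 0.41 < 1, so demand is inelastic. A price cut therefore reduces total revenue.

decrease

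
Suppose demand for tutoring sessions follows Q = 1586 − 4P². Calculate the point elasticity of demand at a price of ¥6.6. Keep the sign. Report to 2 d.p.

-0.25

At P = 6.6, Q = 1411.760.
dQ/dP = −8P = -52.800.
ε = (dQ/dP)(P/Q) = (-52.800)(6.6/1411.760).
|ε| < 1, so demand is inelastic at this price.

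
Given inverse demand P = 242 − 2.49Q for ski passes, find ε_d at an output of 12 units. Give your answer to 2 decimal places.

-7.10

At Q = 12, P = 242 − 2.49(12) = 212.12.
dP/dQ = −2.49, so dQ/dP = 1/(−2.49) = -0.402.
ε = (dQ/dP)(P/Q) = (-0.402)(212.12/12).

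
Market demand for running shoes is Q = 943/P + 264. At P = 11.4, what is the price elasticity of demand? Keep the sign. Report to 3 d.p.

-0.239

At P = 11.4, Q = 346.719.
dQ/dP = −943/P² = -7.256.
ε = (dQ/dP)(P/Q) = (-7.256)(11.4/346.719).
|ε| < 1, so demand is inelastic at this price.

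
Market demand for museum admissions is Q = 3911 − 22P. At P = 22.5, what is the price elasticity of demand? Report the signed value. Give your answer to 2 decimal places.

-0.14

At P = 22.5, Q = 3416.
dQ/dP = −22.
ε = (dQ/dP)(P/Q) = (-22)(22.5/3416).
|ε| < 1, so demand is inelastic at this price.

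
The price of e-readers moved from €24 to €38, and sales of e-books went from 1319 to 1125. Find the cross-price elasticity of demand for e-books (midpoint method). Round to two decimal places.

ΔQ_x = 1125 − 1319 = -194; ΔP_y = 38 − 24 = 14.
Midpoints: P̄_y = 31.00, Q̄_x = 1222.0.
ε_xy = (ΔQ_x/ΔP_y)(P̄_y/Q̄_x) = (-194/14)(31.00/1222.0).
ε_xy < 0, so the goods are complements.

-0.35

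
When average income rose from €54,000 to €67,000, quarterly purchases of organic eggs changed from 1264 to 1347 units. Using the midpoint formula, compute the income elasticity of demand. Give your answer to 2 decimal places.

ΔQ = 83, ΔI = 13000. Midpoints: Ī = 60,500, Q̄ = 1305.5.
ε_I = (ΔQ/ΔI)(Ī/Q̄) = (83/13000)(60500/1305.5).

0.30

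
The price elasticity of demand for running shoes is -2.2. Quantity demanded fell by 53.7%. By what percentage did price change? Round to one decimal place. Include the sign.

%ΔP ≈ %ΔQ / ε = (-53.7%)/(-2.2) = 24.41%.

24.4%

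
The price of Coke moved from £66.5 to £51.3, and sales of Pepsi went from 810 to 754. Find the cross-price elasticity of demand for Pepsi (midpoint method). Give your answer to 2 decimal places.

ΔQ_x = 754 − 810 = -56; ΔP_y = 51.3 − 66.5 = -15.2.
Midpoints: P̄_y = 58.90, Q̄_x = 782.0.
ε_xy = (ΔQ_x/ΔP_y)(P̄_y/Q̄_x) = (-56/-15.2)(58.90/782.0).
ε_xy > 0, so the goods are substitutes.

0.28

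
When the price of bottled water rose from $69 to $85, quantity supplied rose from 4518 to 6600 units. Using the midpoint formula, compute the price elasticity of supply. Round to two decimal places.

1.80

ΔQ = 6600 − 4518 = 2082; ΔP = 85 − 69 = 16.
Midpoints: P̄ = 77.00, Q̄ = 5559.0.
ε_s = (ΔQ/ΔP)(P̄/Q̄) = (2082/16)(77.00/5559.0).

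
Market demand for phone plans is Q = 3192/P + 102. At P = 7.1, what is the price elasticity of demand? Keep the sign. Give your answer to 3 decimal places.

-0.815

At P = 7.1, Q = 551.577.
dQ/dP = −3192/P² = -63.321.
ε = (dQ/dP)(P/Q) = (-63.321)(7.1/551.577).
|ε| < 1, so demand is inelastic at this price.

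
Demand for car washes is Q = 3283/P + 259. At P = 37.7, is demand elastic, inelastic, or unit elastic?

inelastic

Q = 346.082, dQ/dP = -2.310.
ε = (dQ/dP)(P/Q) ≈ -0.252.
|ε| = 0.25 < 1.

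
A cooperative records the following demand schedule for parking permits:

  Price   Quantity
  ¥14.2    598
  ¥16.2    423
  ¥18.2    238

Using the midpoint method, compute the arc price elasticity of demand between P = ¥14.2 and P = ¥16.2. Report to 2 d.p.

-2.61

At P = 14.2, Q = 598; at P = 16.2, Q = 423.
ΔQ = -175, ΔP = 2.0. Midpoints: P̄ = 15.20, Q̄ = 510.5.
ε = (ΔQ/ΔP)(P̄/Q̄) = (-175/2.0)(15.20/510.5).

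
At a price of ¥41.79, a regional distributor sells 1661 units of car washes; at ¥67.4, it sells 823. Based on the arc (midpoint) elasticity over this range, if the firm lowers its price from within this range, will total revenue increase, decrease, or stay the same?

Arc ε = (-838/25.61)(54.59/1242.0) ≈ -1.438.
|ε| = 1.44 > 1, so demand is elastic. A price cut therefore raises total revenue.

increase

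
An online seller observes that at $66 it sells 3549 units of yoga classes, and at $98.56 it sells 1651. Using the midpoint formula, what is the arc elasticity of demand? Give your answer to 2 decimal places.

ΔQ = 1651 − 3549 = -1898; ΔP = 98.56 − 66 = 32.56.
Midpoints: P̄ = 82.28, Q̄ = 2600.0.
ε = (ΔQ/ΔP)(P̄/Q̄) = (-1898/32.56)(82.28/2600.0).

-1.84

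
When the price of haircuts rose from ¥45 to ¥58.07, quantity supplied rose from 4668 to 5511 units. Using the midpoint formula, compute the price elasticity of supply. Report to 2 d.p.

ΔQ = 5511 − 4668 = 843; ΔP = 58.07 − 45 = 13.07.
Midpoints: P̄ = 51.53, Q̄ = 5089.5.
ε_s = (ΔQ/ΔP)(P̄/Q̄) = (843/13.07)(51.53/5089.5).

0.65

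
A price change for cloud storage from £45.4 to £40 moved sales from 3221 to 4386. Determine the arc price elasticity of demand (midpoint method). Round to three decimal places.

-2.422

ΔQ = 4386 − 3221 = 1165; ΔP = 40 − 45.4 = -5.4.
Midpoints: P̄ = 42.70, Q̄ = 3803.5.
ε = (ΔQ/ΔP)(P̄/Q̄) = (1165/-5.4)(42.70/3803.5).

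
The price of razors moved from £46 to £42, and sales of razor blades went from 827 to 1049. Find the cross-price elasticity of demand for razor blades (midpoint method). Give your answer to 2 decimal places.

ΔQ_x = 1049 − 827 = 222; ΔP_y = 42 − 46 = -4.
Midpoints: P̄_y = 44.00, Q̄_x = 938.0.
ε_xy = (ΔQ_x/ΔP_y)(P̄_y/Q̄_x) = (222/-4)(44.00/938.0).

-2.60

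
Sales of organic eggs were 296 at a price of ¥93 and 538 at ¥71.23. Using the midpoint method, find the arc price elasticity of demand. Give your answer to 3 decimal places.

-2.189

ΔQ = 538 − 296 = 242; ΔP = 71.23 − 93 = -21.77.
Midpoints: P̄ = 82.12, Q̄ = 417.0.
ε = (ΔQ/ΔP)(P̄/Q̄) = (242/-21.77)(82.12/417.0).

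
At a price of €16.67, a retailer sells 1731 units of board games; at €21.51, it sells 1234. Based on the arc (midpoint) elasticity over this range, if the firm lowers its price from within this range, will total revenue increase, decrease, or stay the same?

Arc ε = (-497/4.84)(19.09/1482.5) ≈ -1.322.
|ε| = 1.32 > 1, so demand is elastic. A price cut therefore raises total revenue.

increase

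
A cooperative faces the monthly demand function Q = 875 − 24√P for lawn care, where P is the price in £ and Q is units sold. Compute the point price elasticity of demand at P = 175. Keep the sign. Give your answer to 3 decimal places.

-0.285

At P = 175, Q = 557.510.
dQ/dP = −24/(2√P) = -0.907.
ε = (dQ/dP)(P/Q) = (-0.907)(175/557.510).
|ε| < 1, so demand is inelastic at this price.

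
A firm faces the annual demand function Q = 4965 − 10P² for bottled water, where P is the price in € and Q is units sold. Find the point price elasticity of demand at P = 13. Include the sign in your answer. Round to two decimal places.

At P = 13, Q = 3275.
dQ/dP = −20P = -260.
ε = (dQ/dP)(P/Q) = (-260)(13/3275).
|ε| > 1, so demand is elastic at this price.

-1.03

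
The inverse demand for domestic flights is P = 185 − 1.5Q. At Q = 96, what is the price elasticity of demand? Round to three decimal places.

At Q = 96, P = 185 − 1.5(96) = 41.00.
dP/dQ = −1.5, so dQ/dP = 1/(−1.5) = -0.667.
ε = (dQ/dP)(P/Q) = (-0.667)(41.00/96).

-0.285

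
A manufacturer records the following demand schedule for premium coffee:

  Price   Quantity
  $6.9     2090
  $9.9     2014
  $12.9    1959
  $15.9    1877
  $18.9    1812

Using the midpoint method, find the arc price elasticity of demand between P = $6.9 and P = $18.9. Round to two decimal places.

-0.15

At P = 6.9, Q = 2090; at P = 18.9, Q = 1812.
ΔQ = -278, ΔP = 12.0. Midpoints: P̄ = 12.90, Q̄ = 1951.0.
ε = (ΔQ/ΔP)(P̄/Q̄) = (-278/12.0)(12.90/1951.0).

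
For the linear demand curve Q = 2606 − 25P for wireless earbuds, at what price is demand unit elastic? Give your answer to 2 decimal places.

For linear demand Q = a − bP, ε = −bP/(a − bP). |ε| = 1 when bP = a − bP, i.e. P = a/(2b).
P = 2606/(2·25) = 2606/50 = 52.1200.

52.12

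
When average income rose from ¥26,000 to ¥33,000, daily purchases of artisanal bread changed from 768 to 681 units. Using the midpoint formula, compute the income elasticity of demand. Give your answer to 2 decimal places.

-0.51

ΔQ = -87, ΔI = 7000. Midpoints: Ī = 29,500, Q̄ = 724.5.
ε_I = (ΔQ/ΔI)(Ī/Q̄) = (-87/7000)(29500/724.5).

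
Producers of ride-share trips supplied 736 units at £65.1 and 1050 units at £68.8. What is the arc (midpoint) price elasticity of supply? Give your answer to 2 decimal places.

6.36

ΔQ = 1050 − 736 = 314; ΔP = 68.8 − 65.1 = 3.7.
Midpoints: P̄ = 66.95, Q̄ = 893.0.
ε_s = (ΔQ/ΔP)(P̄/Q̄) = (314/3.7)(66.95/893.0).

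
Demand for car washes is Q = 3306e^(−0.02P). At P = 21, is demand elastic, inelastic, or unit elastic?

Q = 2172.197, dQ/dP = -43.444.
ε = (dQ/dP)(P/Q) ≈ -0.420.
|ε| = 0.42 < 1.

inelastic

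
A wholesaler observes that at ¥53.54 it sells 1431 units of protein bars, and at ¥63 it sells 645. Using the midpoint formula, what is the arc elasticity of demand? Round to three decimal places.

ΔQ = 645 − 1431 = -786; ΔP = 63 − 53.54 = 9.46.
Midpoints: P̄ = 58.27, Q̄ = 1038.0.
ε = (ΔQ/ΔP)(P̄/Q̄) = (-786/9.46)(58.27/1038.0).

-4.664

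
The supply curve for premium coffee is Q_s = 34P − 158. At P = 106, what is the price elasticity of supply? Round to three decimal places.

At P = 106, Q_s = 3446.
dQ_s/dP = 34.
ε_s = (dQ_s/dP)(P/Q_s) = (34)(106/3446).

1.046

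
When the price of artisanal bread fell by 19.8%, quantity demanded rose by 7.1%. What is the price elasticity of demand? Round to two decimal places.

-0.36

ε = %ΔQ / %ΔP = (7.1)/(-19.8) = -0.359.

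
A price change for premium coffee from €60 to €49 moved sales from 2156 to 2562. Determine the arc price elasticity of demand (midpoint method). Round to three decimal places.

ΔQ = 2562 − 2156 = 406; ΔP = 49 − 60 = -11.
Midpoints: P̄ = 54.50, Q̄ = 2359.0.
ε = (ΔQ/ΔP)(P̄/Q̄) = (406/-11)(54.50/2359.0).

-0.853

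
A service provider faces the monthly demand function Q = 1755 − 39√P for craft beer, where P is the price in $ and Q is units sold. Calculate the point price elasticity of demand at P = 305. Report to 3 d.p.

At P = 305, Q = 1073.894.
dQ/dP = −39/(2√P) = -1.117.
ε = (dQ/dP)(P/Q) = (-1.117)(305/1073.894).
|ε| < 1, so demand is inelastic at this price.

-0.317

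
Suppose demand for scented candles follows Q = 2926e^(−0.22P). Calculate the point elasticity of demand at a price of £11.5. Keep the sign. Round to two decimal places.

At P = 11.5, Q = 233.082.
dQ/dP = −0.22·2926e^(−0.22P) = −0.22Q = -51.278.
ε = (dQ/dP)(P/Q) = (-51.278)(11.5/233.082).

-2.53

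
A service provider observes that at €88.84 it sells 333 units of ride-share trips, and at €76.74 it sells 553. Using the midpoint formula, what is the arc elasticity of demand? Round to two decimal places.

-3.40

ΔQ = 553 − 333 = 220; ΔP = 76.74 − 88.84 = -12.1.
Midpoints: P̄ = 82.79, Q̄ = 443.0.
ε = (ΔQ/ΔP)(P̄/Q̄) = (220/-12.1)(82.79/443.0).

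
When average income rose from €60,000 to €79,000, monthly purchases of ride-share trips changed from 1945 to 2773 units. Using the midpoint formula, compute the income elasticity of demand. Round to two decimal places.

1.28

ΔQ = 828, ΔI = 19000. Midpoints: Ī = 69,500, Q̄ = 2359.0.
ε_I = (ΔQ/ΔI)(Ī/Q̄) = (828/19000)(69500/2359.0).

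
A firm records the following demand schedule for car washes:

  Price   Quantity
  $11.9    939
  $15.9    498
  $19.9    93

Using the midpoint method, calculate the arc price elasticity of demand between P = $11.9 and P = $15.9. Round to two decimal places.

At P = 11.9, Q = 939; at P = 15.9, Q = 498.
ΔQ = -441, ΔP = 4.0. Midpoints: P̄ = 13.90, Q̄ = 718.5.
ε = (ΔQ/ΔP)(P̄/Q̄) = (-441/4.0)(13.90/718.5).

-2.13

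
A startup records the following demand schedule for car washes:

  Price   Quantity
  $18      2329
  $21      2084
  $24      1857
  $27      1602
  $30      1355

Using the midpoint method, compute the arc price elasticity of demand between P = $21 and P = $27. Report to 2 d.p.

At P = 21, Q = 2084; at P = 27, Q = 1602.
ΔQ = -482, ΔP = 6. Midpoints: P̄ = 24.00, Q̄ = 1843.0.
ε = (ΔQ/ΔP)(P̄/Q̄) = (-482/6)(24.00/1843.0).

-1.05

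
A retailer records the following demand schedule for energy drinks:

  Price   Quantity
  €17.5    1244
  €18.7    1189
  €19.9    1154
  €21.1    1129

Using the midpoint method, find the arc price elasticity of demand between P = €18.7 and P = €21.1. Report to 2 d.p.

-0.43

At P = 18.7, Q = 1189; at P = 21.1, Q = 1129.
ΔQ = -60, ΔP = 2.4. Midpoints: P̄ = 19.90, Q̄ = 1159.0.
ε = (ΔQ/ΔP)(P̄/Q̄) = (-60/2.4)(19.90/1159.0).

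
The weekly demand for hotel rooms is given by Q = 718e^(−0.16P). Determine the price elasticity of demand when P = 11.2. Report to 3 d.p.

At P = 11.2, Q = 119.638.
dQ/dP = −0.16·718e^(−0.16P) = −0.16Q = -19.142.
ε = (dQ/dP)(P/Q) = (-19.142)(11.2/119.638).
|ε| > 1, so demand is elastic at this price.

-1.792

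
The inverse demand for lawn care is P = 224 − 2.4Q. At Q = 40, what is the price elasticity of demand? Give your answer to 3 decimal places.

At Q = 40, P = 224 − 2.4(40) = 128.00.
dP/dQ = −2.4, so dQ/dP = 1/(−2.4) = -0.417.
ε = (dQ/dP)(P/Q) = (-0.417)(128.00/40).

-1.333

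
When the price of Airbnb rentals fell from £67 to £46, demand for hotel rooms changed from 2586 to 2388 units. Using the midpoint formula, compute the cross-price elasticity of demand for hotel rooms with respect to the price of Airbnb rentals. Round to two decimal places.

0.21

ΔQ_x = 2388 − 2586 = -198; ΔP_y = 46 − 67 = -21.
Midpoints: P̄_y = 56.50, Q̄_x = 2487.0.
ε_xy = (ΔQ_x/ΔP_y)(P̄_y/Q̄_x) = (-198/-21)(56.50/2487.0).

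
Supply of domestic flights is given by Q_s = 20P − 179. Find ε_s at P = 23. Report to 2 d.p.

1.64

At P = 23, Q_s = 281.
dQ_s/dP = 20.
ε_s = (dQ_s/dP)(P/Q_s) = (20)(23/281).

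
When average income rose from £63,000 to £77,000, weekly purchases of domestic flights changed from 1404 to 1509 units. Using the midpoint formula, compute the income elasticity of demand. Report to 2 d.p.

ΔQ = 105, ΔI = 14000. Midpoints: Ī = 70,000, Q̄ = 1456.5.
ε_I = (ΔQ/ΔI)(Ī/Q̄) = (105/14000)(70000/1456.5).
ε_I > 0, so the good is normal.

0.36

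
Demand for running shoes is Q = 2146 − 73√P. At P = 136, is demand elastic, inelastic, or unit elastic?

inelastic

Q = 1294.681, dQ/dP = -3.130.
ε = (dQ/dP)(P/Q) ≈ -0.329.
|ε| = 0.33 < 1.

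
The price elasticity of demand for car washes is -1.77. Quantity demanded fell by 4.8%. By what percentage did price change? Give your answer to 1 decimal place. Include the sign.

2.7%

%ΔP ≈ %ΔQ / ε = (-4.8%)/(-1.77) = 2.71%.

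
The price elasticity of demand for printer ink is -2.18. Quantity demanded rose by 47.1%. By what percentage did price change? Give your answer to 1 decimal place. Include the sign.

-21.6%

%ΔP ≈ %ΔQ / ε = (47.1%)/(-2.18) = -21.61%.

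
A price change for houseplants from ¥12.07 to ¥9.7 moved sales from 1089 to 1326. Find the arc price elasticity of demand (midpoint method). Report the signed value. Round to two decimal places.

-0.90

ΔQ = 1326 − 1089 = 237; ΔP = 9.7 − 12.07 = -2.37.
Midpoints: P̄ = 10.88, Q̄ = 1207.5.
ε = (ΔQ/ΔP)(P̄/Q̄) = (237/-2.37)(10.88/1207.5).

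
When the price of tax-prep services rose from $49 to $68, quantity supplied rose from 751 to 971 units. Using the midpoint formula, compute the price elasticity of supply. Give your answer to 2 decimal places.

0.79

ΔQ = 971 − 751 = 220; ΔP = 68 − 49 = 19.
Midpoints: P̄ = 58.50, Q̄ = 861.0.
ε_s = (ΔQ/ΔP)(P̄/Q̄) = (220/19)(58.50/861.0).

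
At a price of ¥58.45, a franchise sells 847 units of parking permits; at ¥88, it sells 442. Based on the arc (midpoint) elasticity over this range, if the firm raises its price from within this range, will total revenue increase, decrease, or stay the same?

Arc ε = (-405/29.55)(73.22/644.5) ≈ -1.557.
|ε| = 1.56 > 1, so demand is elastic. A price rise therefore reduces total revenue.

decrease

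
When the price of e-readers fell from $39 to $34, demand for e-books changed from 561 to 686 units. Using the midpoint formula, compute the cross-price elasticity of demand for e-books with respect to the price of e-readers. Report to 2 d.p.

ΔQ_x = 686 − 561 = 125; ΔP_y = 34 − 39 = -5.
Midpoints: P̄_y = 36.50, Q̄_x = 623.5.
ε_xy = (ΔQ_x/ΔP_y)(P̄_y/Q̄_x) = (125/-5)(36.50/623.5).

-1.46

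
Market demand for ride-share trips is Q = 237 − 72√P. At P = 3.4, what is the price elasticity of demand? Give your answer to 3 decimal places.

At P = 3.4, Q = 104.239.
dQ/dP = −72/(2√P) = -19.524.
ε = (dQ/dP)(P/Q) = (-19.524)(3.4/104.239).
|ε| < 1, so demand is inelastic at this price.

-0.637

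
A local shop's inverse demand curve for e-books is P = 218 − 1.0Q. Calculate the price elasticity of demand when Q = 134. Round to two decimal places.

-0.63

At Q = 134, P = 218 − 1.0(134) = 84.00.
dP/dQ = −1.0, so dQ/dP = 1/(−1.0) = -1.000.
ε = (dQ/dP)(P/Q) = (-1.000)(84.00/134).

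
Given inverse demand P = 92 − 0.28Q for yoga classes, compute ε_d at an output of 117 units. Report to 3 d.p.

At Q = 117, P = 92 − 0.28(117) = 59.24.
dP/dQ = −0.28, so dQ/dP = 1/(−0.28) = -3.571.
ε = (dQ/dP)(P/Q) = (-3.571)(59.24/117).

-1.808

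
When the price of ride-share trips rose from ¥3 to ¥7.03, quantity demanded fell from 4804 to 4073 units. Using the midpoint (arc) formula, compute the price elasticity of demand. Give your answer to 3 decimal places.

ΔQ = 4073 − 4804 = -731; ΔP = 7.03 − 3 = 4.03.
Midpoints: P̄ = 5.02, Q̄ = 4438.5.
ε = (ΔQ/ΔP)(P̄/Q̄) = (-731/4.03)(5.02/4438.5).

-0.205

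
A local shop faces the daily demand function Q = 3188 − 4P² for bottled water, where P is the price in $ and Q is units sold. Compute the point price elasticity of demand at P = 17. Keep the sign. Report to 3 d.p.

-1.138

At P = 17, Q = 2032.
dQ/dP = −8P = -136.
ε = (dQ/dP)(P/Q) = (-136)(17/2032).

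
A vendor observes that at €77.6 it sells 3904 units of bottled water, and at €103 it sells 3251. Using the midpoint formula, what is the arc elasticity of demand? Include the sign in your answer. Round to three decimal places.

-0.649

ΔQ = 3251 − 3904 = -653; ΔP = 103 − 77.6 = 25.4.
Midpoints: P̄ = 90.30, Q̄ = 3577.5.
ε = (ΔQ/ΔP)(P̄/Q̄) = (-653/25.4)(90.30/3577.5).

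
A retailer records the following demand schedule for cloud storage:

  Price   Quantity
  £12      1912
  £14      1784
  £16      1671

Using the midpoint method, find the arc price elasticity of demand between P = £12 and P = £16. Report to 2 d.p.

-0.47

At P = 12, Q = 1912; at P = 16, Q = 1671.
ΔQ = -241, ΔP = 4. Midpoints: P̄ = 14.00, Q̄ = 1791.5.
ε = (ΔQ/ΔP)(P̄/Q̄) = (-241/4)(14.00/1791.5).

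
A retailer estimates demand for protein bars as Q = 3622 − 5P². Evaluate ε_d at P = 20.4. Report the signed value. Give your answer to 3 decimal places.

At P = 20.4, Q = 1541.200.
dQ/dP = −10P = -204.
ε = (dQ/dP)(P/Q) = (-204)(20.4/1541.200).
|ε| > 1, so demand is elastic at this price.

-2.700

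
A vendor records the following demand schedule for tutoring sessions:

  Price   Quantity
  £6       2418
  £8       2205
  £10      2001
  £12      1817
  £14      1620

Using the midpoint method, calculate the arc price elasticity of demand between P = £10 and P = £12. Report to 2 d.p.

-0.53

At P = 10, Q = 2001; at P = 12, Q = 1817.
ΔQ = -184, ΔP = 2. Midpoints: P̄ = 11.00, Q̄ = 1909.0.
ε = (ΔQ/ΔP)(P̄/Q̄) = (-184/2)(11.00/1909.0).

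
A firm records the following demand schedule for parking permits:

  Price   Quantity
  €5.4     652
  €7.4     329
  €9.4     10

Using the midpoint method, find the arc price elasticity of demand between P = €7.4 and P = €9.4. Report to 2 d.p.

At P = 7.4, Q = 329; at P = 9.4, Q = 10.
ΔQ = -319, ΔP = 2.0. Midpoints: P̄ = 8.40, Q̄ = 169.5.
ε = (ΔQ/ΔP)(P̄/Q̄) = (-319/2.0)(8.40/169.5).

-7.90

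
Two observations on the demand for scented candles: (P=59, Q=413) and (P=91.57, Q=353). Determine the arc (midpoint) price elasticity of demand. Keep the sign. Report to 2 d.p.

ΔQ = 353 − 413 = -60; ΔP = 91.57 − 59 = 32.57.
Midpoints: P̄ = 75.28, Q̄ = 383.0.
ε = (ΔQ/ΔP)(P̄/Q̄) = (-60/32.57)(75.28/383.0).

-0.36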